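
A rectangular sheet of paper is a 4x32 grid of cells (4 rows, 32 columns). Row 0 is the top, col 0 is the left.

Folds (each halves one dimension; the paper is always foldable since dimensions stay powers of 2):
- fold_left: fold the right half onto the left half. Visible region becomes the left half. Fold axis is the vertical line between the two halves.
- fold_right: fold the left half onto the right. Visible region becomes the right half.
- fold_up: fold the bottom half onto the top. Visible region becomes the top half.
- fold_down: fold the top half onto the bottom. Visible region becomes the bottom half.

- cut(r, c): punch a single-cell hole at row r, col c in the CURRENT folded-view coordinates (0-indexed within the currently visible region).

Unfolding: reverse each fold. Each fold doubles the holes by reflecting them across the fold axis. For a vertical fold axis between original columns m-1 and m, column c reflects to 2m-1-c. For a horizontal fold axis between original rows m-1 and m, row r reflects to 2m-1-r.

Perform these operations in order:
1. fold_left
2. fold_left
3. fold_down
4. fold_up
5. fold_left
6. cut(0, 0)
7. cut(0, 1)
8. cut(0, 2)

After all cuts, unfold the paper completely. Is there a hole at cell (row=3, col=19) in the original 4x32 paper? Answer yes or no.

Op 1 fold_left: fold axis v@16; visible region now rows[0,4) x cols[0,16) = 4x16
Op 2 fold_left: fold axis v@8; visible region now rows[0,4) x cols[0,8) = 4x8
Op 3 fold_down: fold axis h@2; visible region now rows[2,4) x cols[0,8) = 2x8
Op 4 fold_up: fold axis h@3; visible region now rows[2,3) x cols[0,8) = 1x8
Op 5 fold_left: fold axis v@4; visible region now rows[2,3) x cols[0,4) = 1x4
Op 6 cut(0, 0): punch at orig (2,0); cuts so far [(2, 0)]; region rows[2,3) x cols[0,4) = 1x4
Op 7 cut(0, 1): punch at orig (2,1); cuts so far [(2, 0), (2, 1)]; region rows[2,3) x cols[0,4) = 1x4
Op 8 cut(0, 2): punch at orig (2,2); cuts so far [(2, 0), (2, 1), (2, 2)]; region rows[2,3) x cols[0,4) = 1x4
Unfold 1 (reflect across v@4): 6 holes -> [(2, 0), (2, 1), (2, 2), (2, 5), (2, 6), (2, 7)]
Unfold 2 (reflect across h@3): 12 holes -> [(2, 0), (2, 1), (2, 2), (2, 5), (2, 6), (2, 7), (3, 0), (3, 1), (3, 2), (3, 5), (3, 6), (3, 7)]
Unfold 3 (reflect across h@2): 24 holes -> [(0, 0), (0, 1), (0, 2), (0, 5), (0, 6), (0, 7), (1, 0), (1, 1), (1, 2), (1, 5), (1, 6), (1, 7), (2, 0), (2, 1), (2, 2), (2, 5), (2, 6), (2, 7), (3, 0), (3, 1), (3, 2), (3, 5), (3, 6), (3, 7)]
Unfold 4 (reflect across v@8): 48 holes -> [(0, 0), (0, 1), (0, 2), (0, 5), (0, 6), (0, 7), (0, 8), (0, 9), (0, 10), (0, 13), (0, 14), (0, 15), (1, 0), (1, 1), (1, 2), (1, 5), (1, 6), (1, 7), (1, 8), (1, 9), (1, 10), (1, 13), (1, 14), (1, 15), (2, 0), (2, 1), (2, 2), (2, 5), (2, 6), (2, 7), (2, 8), (2, 9), (2, 10), (2, 13), (2, 14), (2, 15), (3, 0), (3, 1), (3, 2), (3, 5), (3, 6), (3, 7), (3, 8), (3, 9), (3, 10), (3, 13), (3, 14), (3, 15)]
Unfold 5 (reflect across v@16): 96 holes -> [(0, 0), (0, 1), (0, 2), (0, 5), (0, 6), (0, 7), (0, 8), (0, 9), (0, 10), (0, 13), (0, 14), (0, 15), (0, 16), (0, 17), (0, 18), (0, 21), (0, 22), (0, 23), (0, 24), (0, 25), (0, 26), (0, 29), (0, 30), (0, 31), (1, 0), (1, 1), (1, 2), (1, 5), (1, 6), (1, 7), (1, 8), (1, 9), (1, 10), (1, 13), (1, 14), (1, 15), (1, 16), (1, 17), (1, 18), (1, 21), (1, 22), (1, 23), (1, 24), (1, 25), (1, 26), (1, 29), (1, 30), (1, 31), (2, 0), (2, 1), (2, 2), (2, 5), (2, 6), (2, 7), (2, 8), (2, 9), (2, 10), (2, 13), (2, 14), (2, 15), (2, 16), (2, 17), (2, 18), (2, 21), (2, 22), (2, 23), (2, 24), (2, 25), (2, 26), (2, 29), (2, 30), (2, 31), (3, 0), (3, 1), (3, 2), (3, 5), (3, 6), (3, 7), (3, 8), (3, 9), (3, 10), (3, 13), (3, 14), (3, 15), (3, 16), (3, 17), (3, 18), (3, 21), (3, 22), (3, 23), (3, 24), (3, 25), (3, 26), (3, 29), (3, 30), (3, 31)]
Holes: [(0, 0), (0, 1), (0, 2), (0, 5), (0, 6), (0, 7), (0, 8), (0, 9), (0, 10), (0, 13), (0, 14), (0, 15), (0, 16), (0, 17), (0, 18), (0, 21), (0, 22), (0, 23), (0, 24), (0, 25), (0, 26), (0, 29), (0, 30), (0, 31), (1, 0), (1, 1), (1, 2), (1, 5), (1, 6), (1, 7), (1, 8), (1, 9), (1, 10), (1, 13), (1, 14), (1, 15), (1, 16), (1, 17), (1, 18), (1, 21), (1, 22), (1, 23), (1, 24), (1, 25), (1, 26), (1, 29), (1, 30), (1, 31), (2, 0), (2, 1), (2, 2), (2, 5), (2, 6), (2, 7), (2, 8), (2, 9), (2, 10), (2, 13), (2, 14), (2, 15), (2, 16), (2, 17), (2, 18), (2, 21), (2, 22), (2, 23), (2, 24), (2, 25), (2, 26), (2, 29), (2, 30), (2, 31), (3, 0), (3, 1), (3, 2), (3, 5), (3, 6), (3, 7), (3, 8), (3, 9), (3, 10), (3, 13), (3, 14), (3, 15), (3, 16), (3, 17), (3, 18), (3, 21), (3, 22), (3, 23), (3, 24), (3, 25), (3, 26), (3, 29), (3, 30), (3, 31)]

Answer: no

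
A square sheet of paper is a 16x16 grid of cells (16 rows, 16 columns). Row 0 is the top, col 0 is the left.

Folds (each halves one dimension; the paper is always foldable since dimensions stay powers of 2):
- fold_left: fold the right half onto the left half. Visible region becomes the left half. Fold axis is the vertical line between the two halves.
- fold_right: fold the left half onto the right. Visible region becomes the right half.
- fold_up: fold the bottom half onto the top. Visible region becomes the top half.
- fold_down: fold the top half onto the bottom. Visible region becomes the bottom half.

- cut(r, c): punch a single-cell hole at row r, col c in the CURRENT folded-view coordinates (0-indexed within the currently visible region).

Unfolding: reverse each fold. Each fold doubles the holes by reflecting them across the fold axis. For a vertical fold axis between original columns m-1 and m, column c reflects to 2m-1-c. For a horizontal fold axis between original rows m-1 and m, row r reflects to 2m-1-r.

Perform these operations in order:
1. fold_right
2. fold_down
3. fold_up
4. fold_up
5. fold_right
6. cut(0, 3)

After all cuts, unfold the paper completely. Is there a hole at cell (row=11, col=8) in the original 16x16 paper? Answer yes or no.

Op 1 fold_right: fold axis v@8; visible region now rows[0,16) x cols[8,16) = 16x8
Op 2 fold_down: fold axis h@8; visible region now rows[8,16) x cols[8,16) = 8x8
Op 3 fold_up: fold axis h@12; visible region now rows[8,12) x cols[8,16) = 4x8
Op 4 fold_up: fold axis h@10; visible region now rows[8,10) x cols[8,16) = 2x8
Op 5 fold_right: fold axis v@12; visible region now rows[8,10) x cols[12,16) = 2x4
Op 6 cut(0, 3): punch at orig (8,15); cuts so far [(8, 15)]; region rows[8,10) x cols[12,16) = 2x4
Unfold 1 (reflect across v@12): 2 holes -> [(8, 8), (8, 15)]
Unfold 2 (reflect across h@10): 4 holes -> [(8, 8), (8, 15), (11, 8), (11, 15)]
Unfold 3 (reflect across h@12): 8 holes -> [(8, 8), (8, 15), (11, 8), (11, 15), (12, 8), (12, 15), (15, 8), (15, 15)]
Unfold 4 (reflect across h@8): 16 holes -> [(0, 8), (0, 15), (3, 8), (3, 15), (4, 8), (4, 15), (7, 8), (7, 15), (8, 8), (8, 15), (11, 8), (11, 15), (12, 8), (12, 15), (15, 8), (15, 15)]
Unfold 5 (reflect across v@8): 32 holes -> [(0, 0), (0, 7), (0, 8), (0, 15), (3, 0), (3, 7), (3, 8), (3, 15), (4, 0), (4, 7), (4, 8), (4, 15), (7, 0), (7, 7), (7, 8), (7, 15), (8, 0), (8, 7), (8, 8), (8, 15), (11, 0), (11, 7), (11, 8), (11, 15), (12, 0), (12, 7), (12, 8), (12, 15), (15, 0), (15, 7), (15, 8), (15, 15)]
Holes: [(0, 0), (0, 7), (0, 8), (0, 15), (3, 0), (3, 7), (3, 8), (3, 15), (4, 0), (4, 7), (4, 8), (4, 15), (7, 0), (7, 7), (7, 8), (7, 15), (8, 0), (8, 7), (8, 8), (8, 15), (11, 0), (11, 7), (11, 8), (11, 15), (12, 0), (12, 7), (12, 8), (12, 15), (15, 0), (15, 7), (15, 8), (15, 15)]

Answer: yes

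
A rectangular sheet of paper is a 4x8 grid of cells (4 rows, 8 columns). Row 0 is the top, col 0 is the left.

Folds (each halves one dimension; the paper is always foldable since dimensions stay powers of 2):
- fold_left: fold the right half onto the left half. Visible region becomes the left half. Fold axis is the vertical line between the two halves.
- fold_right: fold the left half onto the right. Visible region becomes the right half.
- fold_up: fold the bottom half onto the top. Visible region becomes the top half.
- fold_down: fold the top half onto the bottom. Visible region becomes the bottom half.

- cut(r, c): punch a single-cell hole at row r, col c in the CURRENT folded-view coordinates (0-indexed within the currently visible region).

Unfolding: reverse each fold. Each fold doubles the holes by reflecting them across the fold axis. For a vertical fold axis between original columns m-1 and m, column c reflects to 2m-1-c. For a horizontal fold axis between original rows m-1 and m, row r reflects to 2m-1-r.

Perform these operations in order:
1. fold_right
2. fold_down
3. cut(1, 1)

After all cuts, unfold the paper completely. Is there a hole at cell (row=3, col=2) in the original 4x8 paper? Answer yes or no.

Op 1 fold_right: fold axis v@4; visible region now rows[0,4) x cols[4,8) = 4x4
Op 2 fold_down: fold axis h@2; visible region now rows[2,4) x cols[4,8) = 2x4
Op 3 cut(1, 1): punch at orig (3,5); cuts so far [(3, 5)]; region rows[2,4) x cols[4,8) = 2x4
Unfold 1 (reflect across h@2): 2 holes -> [(0, 5), (3, 5)]
Unfold 2 (reflect across v@4): 4 holes -> [(0, 2), (0, 5), (3, 2), (3, 5)]
Holes: [(0, 2), (0, 5), (3, 2), (3, 5)]

Answer: yes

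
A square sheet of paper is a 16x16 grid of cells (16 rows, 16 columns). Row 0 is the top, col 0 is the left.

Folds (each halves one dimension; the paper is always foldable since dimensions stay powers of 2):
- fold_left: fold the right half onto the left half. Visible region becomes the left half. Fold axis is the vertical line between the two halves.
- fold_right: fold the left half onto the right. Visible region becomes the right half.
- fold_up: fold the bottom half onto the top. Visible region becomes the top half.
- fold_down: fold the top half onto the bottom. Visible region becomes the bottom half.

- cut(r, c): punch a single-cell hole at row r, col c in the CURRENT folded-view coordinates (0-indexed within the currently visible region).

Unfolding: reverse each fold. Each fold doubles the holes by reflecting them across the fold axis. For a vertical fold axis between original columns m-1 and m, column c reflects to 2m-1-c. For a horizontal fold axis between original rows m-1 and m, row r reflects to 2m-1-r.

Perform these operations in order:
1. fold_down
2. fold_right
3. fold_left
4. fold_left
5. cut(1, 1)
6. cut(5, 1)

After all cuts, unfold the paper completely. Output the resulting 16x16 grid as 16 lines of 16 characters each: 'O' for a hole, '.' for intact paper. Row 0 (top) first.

Answer: ................
................
.OO..OO..OO..OO.
................
................
................
.OO..OO..OO..OO.
................
................
.OO..OO..OO..OO.
................
................
................
.OO..OO..OO..OO.
................
................

Derivation:
Op 1 fold_down: fold axis h@8; visible region now rows[8,16) x cols[0,16) = 8x16
Op 2 fold_right: fold axis v@8; visible region now rows[8,16) x cols[8,16) = 8x8
Op 3 fold_left: fold axis v@12; visible region now rows[8,16) x cols[8,12) = 8x4
Op 4 fold_left: fold axis v@10; visible region now rows[8,16) x cols[8,10) = 8x2
Op 5 cut(1, 1): punch at orig (9,9); cuts so far [(9, 9)]; region rows[8,16) x cols[8,10) = 8x2
Op 6 cut(5, 1): punch at orig (13,9); cuts so far [(9, 9), (13, 9)]; region rows[8,16) x cols[8,10) = 8x2
Unfold 1 (reflect across v@10): 4 holes -> [(9, 9), (9, 10), (13, 9), (13, 10)]
Unfold 2 (reflect across v@12): 8 holes -> [(9, 9), (9, 10), (9, 13), (9, 14), (13, 9), (13, 10), (13, 13), (13, 14)]
Unfold 3 (reflect across v@8): 16 holes -> [(9, 1), (9, 2), (9, 5), (9, 6), (9, 9), (9, 10), (9, 13), (9, 14), (13, 1), (13, 2), (13, 5), (13, 6), (13, 9), (13, 10), (13, 13), (13, 14)]
Unfold 4 (reflect across h@8): 32 holes -> [(2, 1), (2, 2), (2, 5), (2, 6), (2, 9), (2, 10), (2, 13), (2, 14), (6, 1), (6, 2), (6, 5), (6, 6), (6, 9), (6, 10), (6, 13), (6, 14), (9, 1), (9, 2), (9, 5), (9, 6), (9, 9), (9, 10), (9, 13), (9, 14), (13, 1), (13, 2), (13, 5), (13, 6), (13, 9), (13, 10), (13, 13), (13, 14)]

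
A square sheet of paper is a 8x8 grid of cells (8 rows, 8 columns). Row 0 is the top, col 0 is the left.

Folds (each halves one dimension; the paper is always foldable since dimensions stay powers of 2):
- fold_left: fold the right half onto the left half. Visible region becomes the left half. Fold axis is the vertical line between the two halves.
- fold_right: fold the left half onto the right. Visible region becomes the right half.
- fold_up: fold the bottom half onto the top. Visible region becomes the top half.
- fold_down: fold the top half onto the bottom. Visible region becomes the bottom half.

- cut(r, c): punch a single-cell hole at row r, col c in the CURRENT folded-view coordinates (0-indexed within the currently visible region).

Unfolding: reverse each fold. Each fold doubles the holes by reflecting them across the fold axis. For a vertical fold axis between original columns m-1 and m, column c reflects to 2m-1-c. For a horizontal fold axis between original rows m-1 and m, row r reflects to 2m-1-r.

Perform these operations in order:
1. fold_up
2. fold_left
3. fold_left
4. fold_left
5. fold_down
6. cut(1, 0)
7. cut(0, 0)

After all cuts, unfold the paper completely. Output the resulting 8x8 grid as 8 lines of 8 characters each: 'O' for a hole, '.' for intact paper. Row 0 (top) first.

Op 1 fold_up: fold axis h@4; visible region now rows[0,4) x cols[0,8) = 4x8
Op 2 fold_left: fold axis v@4; visible region now rows[0,4) x cols[0,4) = 4x4
Op 3 fold_left: fold axis v@2; visible region now rows[0,4) x cols[0,2) = 4x2
Op 4 fold_left: fold axis v@1; visible region now rows[0,4) x cols[0,1) = 4x1
Op 5 fold_down: fold axis h@2; visible region now rows[2,4) x cols[0,1) = 2x1
Op 6 cut(1, 0): punch at orig (3,0); cuts so far [(3, 0)]; region rows[2,4) x cols[0,1) = 2x1
Op 7 cut(0, 0): punch at orig (2,0); cuts so far [(2, 0), (3, 0)]; region rows[2,4) x cols[0,1) = 2x1
Unfold 1 (reflect across h@2): 4 holes -> [(0, 0), (1, 0), (2, 0), (3, 0)]
Unfold 2 (reflect across v@1): 8 holes -> [(0, 0), (0, 1), (1, 0), (1, 1), (2, 0), (2, 1), (3, 0), (3, 1)]
Unfold 3 (reflect across v@2): 16 holes -> [(0, 0), (0, 1), (0, 2), (0, 3), (1, 0), (1, 1), (1, 2), (1, 3), (2, 0), (2, 1), (2, 2), (2, 3), (3, 0), (3, 1), (3, 2), (3, 3)]
Unfold 4 (reflect across v@4): 32 holes -> [(0, 0), (0, 1), (0, 2), (0, 3), (0, 4), (0, 5), (0, 6), (0, 7), (1, 0), (1, 1), (1, 2), (1, 3), (1, 4), (1, 5), (1, 6), (1, 7), (2, 0), (2, 1), (2, 2), (2, 3), (2, 4), (2, 5), (2, 6), (2, 7), (3, 0), (3, 1), (3, 2), (3, 3), (3, 4), (3, 5), (3, 6), (3, 7)]
Unfold 5 (reflect across h@4): 64 holes -> [(0, 0), (0, 1), (0, 2), (0, 3), (0, 4), (0, 5), (0, 6), (0, 7), (1, 0), (1, 1), (1, 2), (1, 3), (1, 4), (1, 5), (1, 6), (1, 7), (2, 0), (2, 1), (2, 2), (2, 3), (2, 4), (2, 5), (2, 6), (2, 7), (3, 0), (3, 1), (3, 2), (3, 3), (3, 4), (3, 5), (3, 6), (3, 7), (4, 0), (4, 1), (4, 2), (4, 3), (4, 4), (4, 5), (4, 6), (4, 7), (5, 0), (5, 1), (5, 2), (5, 3), (5, 4), (5, 5), (5, 6), (5, 7), (6, 0), (6, 1), (6, 2), (6, 3), (6, 4), (6, 5), (6, 6), (6, 7), (7, 0), (7, 1), (7, 2), (7, 3), (7, 4), (7, 5), (7, 6), (7, 7)]

Answer: OOOOOOOO
OOOOOOOO
OOOOOOOO
OOOOOOOO
OOOOOOOO
OOOOOOOO
OOOOOOOO
OOOOOOOO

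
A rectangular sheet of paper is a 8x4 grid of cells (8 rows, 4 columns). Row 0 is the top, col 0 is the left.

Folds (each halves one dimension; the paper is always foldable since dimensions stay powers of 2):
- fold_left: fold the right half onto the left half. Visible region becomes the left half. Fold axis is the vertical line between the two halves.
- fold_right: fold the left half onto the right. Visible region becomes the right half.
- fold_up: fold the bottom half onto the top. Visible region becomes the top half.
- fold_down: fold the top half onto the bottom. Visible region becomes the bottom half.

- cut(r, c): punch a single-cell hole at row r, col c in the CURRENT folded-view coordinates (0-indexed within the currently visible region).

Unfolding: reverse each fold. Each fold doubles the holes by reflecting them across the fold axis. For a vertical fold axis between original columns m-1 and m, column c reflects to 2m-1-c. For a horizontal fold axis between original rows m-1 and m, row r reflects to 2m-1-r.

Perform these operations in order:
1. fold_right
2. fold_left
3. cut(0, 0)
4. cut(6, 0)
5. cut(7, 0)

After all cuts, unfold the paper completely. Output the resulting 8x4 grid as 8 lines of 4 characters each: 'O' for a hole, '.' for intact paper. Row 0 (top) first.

Op 1 fold_right: fold axis v@2; visible region now rows[0,8) x cols[2,4) = 8x2
Op 2 fold_left: fold axis v@3; visible region now rows[0,8) x cols[2,3) = 8x1
Op 3 cut(0, 0): punch at orig (0,2); cuts so far [(0, 2)]; region rows[0,8) x cols[2,3) = 8x1
Op 4 cut(6, 0): punch at orig (6,2); cuts so far [(0, 2), (6, 2)]; region rows[0,8) x cols[2,3) = 8x1
Op 5 cut(7, 0): punch at orig (7,2); cuts so far [(0, 2), (6, 2), (7, 2)]; region rows[0,8) x cols[2,3) = 8x1
Unfold 1 (reflect across v@3): 6 holes -> [(0, 2), (0, 3), (6, 2), (6, 3), (7, 2), (7, 3)]
Unfold 2 (reflect across v@2): 12 holes -> [(0, 0), (0, 1), (0, 2), (0, 3), (6, 0), (6, 1), (6, 2), (6, 3), (7, 0), (7, 1), (7, 2), (7, 3)]

Answer: OOOO
....
....
....
....
....
OOOO
OOOO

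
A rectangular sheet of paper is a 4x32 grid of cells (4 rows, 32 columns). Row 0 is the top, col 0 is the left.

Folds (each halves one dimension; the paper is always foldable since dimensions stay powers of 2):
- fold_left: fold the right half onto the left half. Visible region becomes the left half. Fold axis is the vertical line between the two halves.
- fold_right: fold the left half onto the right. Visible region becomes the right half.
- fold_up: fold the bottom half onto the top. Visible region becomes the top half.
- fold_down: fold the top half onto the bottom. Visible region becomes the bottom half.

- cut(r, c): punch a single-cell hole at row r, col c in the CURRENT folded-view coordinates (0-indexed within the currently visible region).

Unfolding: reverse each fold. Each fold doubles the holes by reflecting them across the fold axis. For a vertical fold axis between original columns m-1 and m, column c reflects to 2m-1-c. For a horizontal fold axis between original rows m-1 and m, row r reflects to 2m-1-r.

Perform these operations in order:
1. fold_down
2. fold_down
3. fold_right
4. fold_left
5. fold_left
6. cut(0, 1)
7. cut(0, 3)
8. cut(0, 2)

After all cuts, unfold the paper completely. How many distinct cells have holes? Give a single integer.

Op 1 fold_down: fold axis h@2; visible region now rows[2,4) x cols[0,32) = 2x32
Op 2 fold_down: fold axis h@3; visible region now rows[3,4) x cols[0,32) = 1x32
Op 3 fold_right: fold axis v@16; visible region now rows[3,4) x cols[16,32) = 1x16
Op 4 fold_left: fold axis v@24; visible region now rows[3,4) x cols[16,24) = 1x8
Op 5 fold_left: fold axis v@20; visible region now rows[3,4) x cols[16,20) = 1x4
Op 6 cut(0, 1): punch at orig (3,17); cuts so far [(3, 17)]; region rows[3,4) x cols[16,20) = 1x4
Op 7 cut(0, 3): punch at orig (3,19); cuts so far [(3, 17), (3, 19)]; region rows[3,4) x cols[16,20) = 1x4
Op 8 cut(0, 2): punch at orig (3,18); cuts so far [(3, 17), (3, 18), (3, 19)]; region rows[3,4) x cols[16,20) = 1x4
Unfold 1 (reflect across v@20): 6 holes -> [(3, 17), (3, 18), (3, 19), (3, 20), (3, 21), (3, 22)]
Unfold 2 (reflect across v@24): 12 holes -> [(3, 17), (3, 18), (3, 19), (3, 20), (3, 21), (3, 22), (3, 25), (3, 26), (3, 27), (3, 28), (3, 29), (3, 30)]
Unfold 3 (reflect across v@16): 24 holes -> [(3, 1), (3, 2), (3, 3), (3, 4), (3, 5), (3, 6), (3, 9), (3, 10), (3, 11), (3, 12), (3, 13), (3, 14), (3, 17), (3, 18), (3, 19), (3, 20), (3, 21), (3, 22), (3, 25), (3, 26), (3, 27), (3, 28), (3, 29), (3, 30)]
Unfold 4 (reflect across h@3): 48 holes -> [(2, 1), (2, 2), (2, 3), (2, 4), (2, 5), (2, 6), (2, 9), (2, 10), (2, 11), (2, 12), (2, 13), (2, 14), (2, 17), (2, 18), (2, 19), (2, 20), (2, 21), (2, 22), (2, 25), (2, 26), (2, 27), (2, 28), (2, 29), (2, 30), (3, 1), (3, 2), (3, 3), (3, 4), (3, 5), (3, 6), (3, 9), (3, 10), (3, 11), (3, 12), (3, 13), (3, 14), (3, 17), (3, 18), (3, 19), (3, 20), (3, 21), (3, 22), (3, 25), (3, 26), (3, 27), (3, 28), (3, 29), (3, 30)]
Unfold 5 (reflect across h@2): 96 holes -> [(0, 1), (0, 2), (0, 3), (0, 4), (0, 5), (0, 6), (0, 9), (0, 10), (0, 11), (0, 12), (0, 13), (0, 14), (0, 17), (0, 18), (0, 19), (0, 20), (0, 21), (0, 22), (0, 25), (0, 26), (0, 27), (0, 28), (0, 29), (0, 30), (1, 1), (1, 2), (1, 3), (1, 4), (1, 5), (1, 6), (1, 9), (1, 10), (1, 11), (1, 12), (1, 13), (1, 14), (1, 17), (1, 18), (1, 19), (1, 20), (1, 21), (1, 22), (1, 25), (1, 26), (1, 27), (1, 28), (1, 29), (1, 30), (2, 1), (2, 2), (2, 3), (2, 4), (2, 5), (2, 6), (2, 9), (2, 10), (2, 11), (2, 12), (2, 13), (2, 14), (2, 17), (2, 18), (2, 19), (2, 20), (2, 21), (2, 22), (2, 25), (2, 26), (2, 27), (2, 28), (2, 29), (2, 30), (3, 1), (3, 2), (3, 3), (3, 4), (3, 5), (3, 6), (3, 9), (3, 10), (3, 11), (3, 12), (3, 13), (3, 14), (3, 17), (3, 18), (3, 19), (3, 20), (3, 21), (3, 22), (3, 25), (3, 26), (3, 27), (3, 28), (3, 29), (3, 30)]

Answer: 96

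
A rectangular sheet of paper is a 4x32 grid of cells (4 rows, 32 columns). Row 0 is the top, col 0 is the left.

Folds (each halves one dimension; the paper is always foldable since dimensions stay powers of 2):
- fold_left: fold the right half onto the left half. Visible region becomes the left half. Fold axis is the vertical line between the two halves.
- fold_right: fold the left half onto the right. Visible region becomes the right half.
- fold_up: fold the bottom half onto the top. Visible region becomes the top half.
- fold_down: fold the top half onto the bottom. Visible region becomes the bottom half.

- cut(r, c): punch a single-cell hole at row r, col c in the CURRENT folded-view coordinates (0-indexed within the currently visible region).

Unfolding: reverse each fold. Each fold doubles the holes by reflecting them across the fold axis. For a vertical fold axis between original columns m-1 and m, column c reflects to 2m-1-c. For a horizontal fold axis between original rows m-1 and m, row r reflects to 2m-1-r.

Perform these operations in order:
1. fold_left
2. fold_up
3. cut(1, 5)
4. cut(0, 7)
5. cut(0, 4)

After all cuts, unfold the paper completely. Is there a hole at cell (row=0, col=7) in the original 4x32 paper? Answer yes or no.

Answer: yes

Derivation:
Op 1 fold_left: fold axis v@16; visible region now rows[0,4) x cols[0,16) = 4x16
Op 2 fold_up: fold axis h@2; visible region now rows[0,2) x cols[0,16) = 2x16
Op 3 cut(1, 5): punch at orig (1,5); cuts so far [(1, 5)]; region rows[0,2) x cols[0,16) = 2x16
Op 4 cut(0, 7): punch at orig (0,7); cuts so far [(0, 7), (1, 5)]; region rows[0,2) x cols[0,16) = 2x16
Op 5 cut(0, 4): punch at orig (0,4); cuts so far [(0, 4), (0, 7), (1, 5)]; region rows[0,2) x cols[0,16) = 2x16
Unfold 1 (reflect across h@2): 6 holes -> [(0, 4), (0, 7), (1, 5), (2, 5), (3, 4), (3, 7)]
Unfold 2 (reflect across v@16): 12 holes -> [(0, 4), (0, 7), (0, 24), (0, 27), (1, 5), (1, 26), (2, 5), (2, 26), (3, 4), (3, 7), (3, 24), (3, 27)]
Holes: [(0, 4), (0, 7), (0, 24), (0, 27), (1, 5), (1, 26), (2, 5), (2, 26), (3, 4), (3, 7), (3, 24), (3, 27)]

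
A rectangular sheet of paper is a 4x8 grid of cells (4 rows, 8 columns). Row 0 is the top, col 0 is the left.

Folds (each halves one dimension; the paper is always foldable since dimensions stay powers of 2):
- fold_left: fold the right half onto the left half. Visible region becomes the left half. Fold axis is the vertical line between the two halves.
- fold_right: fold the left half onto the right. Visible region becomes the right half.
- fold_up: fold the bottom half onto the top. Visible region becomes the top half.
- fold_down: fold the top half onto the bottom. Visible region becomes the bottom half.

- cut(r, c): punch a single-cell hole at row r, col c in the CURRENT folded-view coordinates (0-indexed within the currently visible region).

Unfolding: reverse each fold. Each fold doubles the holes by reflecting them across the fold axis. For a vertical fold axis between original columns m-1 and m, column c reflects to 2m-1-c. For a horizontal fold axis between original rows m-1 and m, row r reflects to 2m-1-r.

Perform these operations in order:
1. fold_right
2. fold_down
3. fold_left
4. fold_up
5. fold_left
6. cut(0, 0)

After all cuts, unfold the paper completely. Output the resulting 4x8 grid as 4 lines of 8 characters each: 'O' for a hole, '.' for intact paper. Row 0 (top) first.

Answer: OOOOOOOO
OOOOOOOO
OOOOOOOO
OOOOOOOO

Derivation:
Op 1 fold_right: fold axis v@4; visible region now rows[0,4) x cols[4,8) = 4x4
Op 2 fold_down: fold axis h@2; visible region now rows[2,4) x cols[4,8) = 2x4
Op 3 fold_left: fold axis v@6; visible region now rows[2,4) x cols[4,6) = 2x2
Op 4 fold_up: fold axis h@3; visible region now rows[2,3) x cols[4,6) = 1x2
Op 5 fold_left: fold axis v@5; visible region now rows[2,3) x cols[4,5) = 1x1
Op 6 cut(0, 0): punch at orig (2,4); cuts so far [(2, 4)]; region rows[2,3) x cols[4,5) = 1x1
Unfold 1 (reflect across v@5): 2 holes -> [(2, 4), (2, 5)]
Unfold 2 (reflect across h@3): 4 holes -> [(2, 4), (2, 5), (3, 4), (3, 5)]
Unfold 3 (reflect across v@6): 8 holes -> [(2, 4), (2, 5), (2, 6), (2, 7), (3, 4), (3, 5), (3, 6), (3, 7)]
Unfold 4 (reflect across h@2): 16 holes -> [(0, 4), (0, 5), (0, 6), (0, 7), (1, 4), (1, 5), (1, 6), (1, 7), (2, 4), (2, 5), (2, 6), (2, 7), (3, 4), (3, 5), (3, 6), (3, 7)]
Unfold 5 (reflect across v@4): 32 holes -> [(0, 0), (0, 1), (0, 2), (0, 3), (0, 4), (0, 5), (0, 6), (0, 7), (1, 0), (1, 1), (1, 2), (1, 3), (1, 4), (1, 5), (1, 6), (1, 7), (2, 0), (2, 1), (2, 2), (2, 3), (2, 4), (2, 5), (2, 6), (2, 7), (3, 0), (3, 1), (3, 2), (3, 3), (3, 4), (3, 5), (3, 6), (3, 7)]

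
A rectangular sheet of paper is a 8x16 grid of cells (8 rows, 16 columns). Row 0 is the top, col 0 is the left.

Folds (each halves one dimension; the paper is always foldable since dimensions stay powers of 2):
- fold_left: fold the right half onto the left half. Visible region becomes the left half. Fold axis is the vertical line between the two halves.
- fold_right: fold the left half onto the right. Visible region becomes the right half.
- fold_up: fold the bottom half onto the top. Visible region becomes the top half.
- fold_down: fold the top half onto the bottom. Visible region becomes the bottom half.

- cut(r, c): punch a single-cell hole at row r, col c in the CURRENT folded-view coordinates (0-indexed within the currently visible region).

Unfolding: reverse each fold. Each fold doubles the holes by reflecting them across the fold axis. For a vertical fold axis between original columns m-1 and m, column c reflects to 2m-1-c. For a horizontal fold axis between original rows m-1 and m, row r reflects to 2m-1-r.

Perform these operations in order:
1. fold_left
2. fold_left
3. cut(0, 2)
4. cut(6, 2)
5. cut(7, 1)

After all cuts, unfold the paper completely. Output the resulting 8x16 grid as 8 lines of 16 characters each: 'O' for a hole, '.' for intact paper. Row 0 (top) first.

Answer: ..O..O....O..O..
................
................
................
................
................
..O..O....O..O..
.O....O..O....O.

Derivation:
Op 1 fold_left: fold axis v@8; visible region now rows[0,8) x cols[0,8) = 8x8
Op 2 fold_left: fold axis v@4; visible region now rows[0,8) x cols[0,4) = 8x4
Op 3 cut(0, 2): punch at orig (0,2); cuts so far [(0, 2)]; region rows[0,8) x cols[0,4) = 8x4
Op 4 cut(6, 2): punch at orig (6,2); cuts so far [(0, 2), (6, 2)]; region rows[0,8) x cols[0,4) = 8x4
Op 5 cut(7, 1): punch at orig (7,1); cuts so far [(0, 2), (6, 2), (7, 1)]; region rows[0,8) x cols[0,4) = 8x4
Unfold 1 (reflect across v@4): 6 holes -> [(0, 2), (0, 5), (6, 2), (6, 5), (7, 1), (7, 6)]
Unfold 2 (reflect across v@8): 12 holes -> [(0, 2), (0, 5), (0, 10), (0, 13), (6, 2), (6, 5), (6, 10), (6, 13), (7, 1), (7, 6), (7, 9), (7, 14)]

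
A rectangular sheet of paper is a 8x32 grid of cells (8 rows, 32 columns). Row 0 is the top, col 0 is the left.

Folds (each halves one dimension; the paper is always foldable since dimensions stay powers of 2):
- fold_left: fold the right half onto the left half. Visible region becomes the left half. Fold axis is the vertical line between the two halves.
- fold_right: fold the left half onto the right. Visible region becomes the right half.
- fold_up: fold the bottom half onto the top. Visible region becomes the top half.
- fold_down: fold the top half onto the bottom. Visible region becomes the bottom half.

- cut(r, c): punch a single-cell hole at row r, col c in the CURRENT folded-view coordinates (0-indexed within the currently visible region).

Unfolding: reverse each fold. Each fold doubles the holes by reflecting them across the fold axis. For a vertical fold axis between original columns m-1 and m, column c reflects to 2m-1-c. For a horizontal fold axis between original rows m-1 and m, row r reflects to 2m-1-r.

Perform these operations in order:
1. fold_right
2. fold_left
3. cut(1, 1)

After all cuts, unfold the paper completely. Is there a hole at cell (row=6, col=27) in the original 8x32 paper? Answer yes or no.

Op 1 fold_right: fold axis v@16; visible region now rows[0,8) x cols[16,32) = 8x16
Op 2 fold_left: fold axis v@24; visible region now rows[0,8) x cols[16,24) = 8x8
Op 3 cut(1, 1): punch at orig (1,17); cuts so far [(1, 17)]; region rows[0,8) x cols[16,24) = 8x8
Unfold 1 (reflect across v@24): 2 holes -> [(1, 17), (1, 30)]
Unfold 2 (reflect across v@16): 4 holes -> [(1, 1), (1, 14), (1, 17), (1, 30)]
Holes: [(1, 1), (1, 14), (1, 17), (1, 30)]

Answer: no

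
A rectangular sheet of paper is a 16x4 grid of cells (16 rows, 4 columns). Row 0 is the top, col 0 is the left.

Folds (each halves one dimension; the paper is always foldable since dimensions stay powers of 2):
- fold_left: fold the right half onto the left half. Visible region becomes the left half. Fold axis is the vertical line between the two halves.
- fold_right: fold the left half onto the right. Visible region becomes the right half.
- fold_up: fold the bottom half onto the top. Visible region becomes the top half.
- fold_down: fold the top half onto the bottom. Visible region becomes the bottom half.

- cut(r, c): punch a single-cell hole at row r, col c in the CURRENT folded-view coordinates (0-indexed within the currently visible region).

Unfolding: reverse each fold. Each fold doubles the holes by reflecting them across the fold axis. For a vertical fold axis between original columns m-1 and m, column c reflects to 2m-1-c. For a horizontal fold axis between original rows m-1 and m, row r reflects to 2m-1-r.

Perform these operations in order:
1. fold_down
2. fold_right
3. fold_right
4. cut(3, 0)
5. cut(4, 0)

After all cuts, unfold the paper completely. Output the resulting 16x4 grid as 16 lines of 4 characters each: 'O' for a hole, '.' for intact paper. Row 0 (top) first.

Op 1 fold_down: fold axis h@8; visible region now rows[8,16) x cols[0,4) = 8x4
Op 2 fold_right: fold axis v@2; visible region now rows[8,16) x cols[2,4) = 8x2
Op 3 fold_right: fold axis v@3; visible region now rows[8,16) x cols[3,4) = 8x1
Op 4 cut(3, 0): punch at orig (11,3); cuts so far [(11, 3)]; region rows[8,16) x cols[3,4) = 8x1
Op 5 cut(4, 0): punch at orig (12,3); cuts so far [(11, 3), (12, 3)]; region rows[8,16) x cols[3,4) = 8x1
Unfold 1 (reflect across v@3): 4 holes -> [(11, 2), (11, 3), (12, 2), (12, 3)]
Unfold 2 (reflect across v@2): 8 holes -> [(11, 0), (11, 1), (11, 2), (11, 3), (12, 0), (12, 1), (12, 2), (12, 3)]
Unfold 3 (reflect across h@8): 16 holes -> [(3, 0), (3, 1), (3, 2), (3, 3), (4, 0), (4, 1), (4, 2), (4, 3), (11, 0), (11, 1), (11, 2), (11, 3), (12, 0), (12, 1), (12, 2), (12, 3)]

Answer: ....
....
....
OOOO
OOOO
....
....
....
....
....
....
OOOO
OOOO
....
....
....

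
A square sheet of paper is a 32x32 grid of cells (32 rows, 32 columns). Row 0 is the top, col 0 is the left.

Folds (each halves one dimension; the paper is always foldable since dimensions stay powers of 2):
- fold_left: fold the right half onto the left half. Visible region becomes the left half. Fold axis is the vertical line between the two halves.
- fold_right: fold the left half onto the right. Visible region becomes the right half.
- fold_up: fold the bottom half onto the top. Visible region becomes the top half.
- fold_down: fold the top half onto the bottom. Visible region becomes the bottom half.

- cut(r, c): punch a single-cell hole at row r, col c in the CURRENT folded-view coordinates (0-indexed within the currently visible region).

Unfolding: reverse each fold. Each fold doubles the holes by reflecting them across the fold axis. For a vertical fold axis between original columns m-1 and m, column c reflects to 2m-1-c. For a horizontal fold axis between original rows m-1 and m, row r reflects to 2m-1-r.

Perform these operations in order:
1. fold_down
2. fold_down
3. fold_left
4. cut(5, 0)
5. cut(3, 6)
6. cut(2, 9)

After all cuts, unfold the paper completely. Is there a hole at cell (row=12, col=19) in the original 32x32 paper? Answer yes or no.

Op 1 fold_down: fold axis h@16; visible region now rows[16,32) x cols[0,32) = 16x32
Op 2 fold_down: fold axis h@24; visible region now rows[24,32) x cols[0,32) = 8x32
Op 3 fold_left: fold axis v@16; visible region now rows[24,32) x cols[0,16) = 8x16
Op 4 cut(5, 0): punch at orig (29,0); cuts so far [(29, 0)]; region rows[24,32) x cols[0,16) = 8x16
Op 5 cut(3, 6): punch at orig (27,6); cuts so far [(27, 6), (29, 0)]; region rows[24,32) x cols[0,16) = 8x16
Op 6 cut(2, 9): punch at orig (26,9); cuts so far [(26, 9), (27, 6), (29, 0)]; region rows[24,32) x cols[0,16) = 8x16
Unfold 1 (reflect across v@16): 6 holes -> [(26, 9), (26, 22), (27, 6), (27, 25), (29, 0), (29, 31)]
Unfold 2 (reflect across h@24): 12 holes -> [(18, 0), (18, 31), (20, 6), (20, 25), (21, 9), (21, 22), (26, 9), (26, 22), (27, 6), (27, 25), (29, 0), (29, 31)]
Unfold 3 (reflect across h@16): 24 holes -> [(2, 0), (2, 31), (4, 6), (4, 25), (5, 9), (5, 22), (10, 9), (10, 22), (11, 6), (11, 25), (13, 0), (13, 31), (18, 0), (18, 31), (20, 6), (20, 25), (21, 9), (21, 22), (26, 9), (26, 22), (27, 6), (27, 25), (29, 0), (29, 31)]
Holes: [(2, 0), (2, 31), (4, 6), (4, 25), (5, 9), (5, 22), (10, 9), (10, 22), (11, 6), (11, 25), (13, 0), (13, 31), (18, 0), (18, 31), (20, 6), (20, 25), (21, 9), (21, 22), (26, 9), (26, 22), (27, 6), (27, 25), (29, 0), (29, 31)]

Answer: no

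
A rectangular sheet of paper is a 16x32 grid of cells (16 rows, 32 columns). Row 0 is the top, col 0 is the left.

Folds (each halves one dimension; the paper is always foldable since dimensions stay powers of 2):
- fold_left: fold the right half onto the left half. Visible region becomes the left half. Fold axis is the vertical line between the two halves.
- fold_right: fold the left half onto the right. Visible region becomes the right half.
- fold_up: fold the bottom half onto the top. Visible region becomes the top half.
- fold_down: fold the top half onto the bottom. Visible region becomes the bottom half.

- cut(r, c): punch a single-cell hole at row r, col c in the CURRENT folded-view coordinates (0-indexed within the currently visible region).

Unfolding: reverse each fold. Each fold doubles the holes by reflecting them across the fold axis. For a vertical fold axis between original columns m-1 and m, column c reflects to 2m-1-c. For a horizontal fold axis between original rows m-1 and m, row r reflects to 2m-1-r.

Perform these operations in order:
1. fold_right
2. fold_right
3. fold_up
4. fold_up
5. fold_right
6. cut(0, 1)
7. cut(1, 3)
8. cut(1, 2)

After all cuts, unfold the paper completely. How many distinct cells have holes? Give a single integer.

Answer: 96

Derivation:
Op 1 fold_right: fold axis v@16; visible region now rows[0,16) x cols[16,32) = 16x16
Op 2 fold_right: fold axis v@24; visible region now rows[0,16) x cols[24,32) = 16x8
Op 3 fold_up: fold axis h@8; visible region now rows[0,8) x cols[24,32) = 8x8
Op 4 fold_up: fold axis h@4; visible region now rows[0,4) x cols[24,32) = 4x8
Op 5 fold_right: fold axis v@28; visible region now rows[0,4) x cols[28,32) = 4x4
Op 6 cut(0, 1): punch at orig (0,29); cuts so far [(0, 29)]; region rows[0,4) x cols[28,32) = 4x4
Op 7 cut(1, 3): punch at orig (1,31); cuts so far [(0, 29), (1, 31)]; region rows[0,4) x cols[28,32) = 4x4
Op 8 cut(1, 2): punch at orig (1,30); cuts so far [(0, 29), (1, 30), (1, 31)]; region rows[0,4) x cols[28,32) = 4x4
Unfold 1 (reflect across v@28): 6 holes -> [(0, 26), (0, 29), (1, 24), (1, 25), (1, 30), (1, 31)]
Unfold 2 (reflect across h@4): 12 holes -> [(0, 26), (0, 29), (1, 24), (1, 25), (1, 30), (1, 31), (6, 24), (6, 25), (6, 30), (6, 31), (7, 26), (7, 29)]
Unfold 3 (reflect across h@8): 24 holes -> [(0, 26), (0, 29), (1, 24), (1, 25), (1, 30), (1, 31), (6, 24), (6, 25), (6, 30), (6, 31), (7, 26), (7, 29), (8, 26), (8, 29), (9, 24), (9, 25), (9, 30), (9, 31), (14, 24), (14, 25), (14, 30), (14, 31), (15, 26), (15, 29)]
Unfold 4 (reflect across v@24): 48 holes -> [(0, 18), (0, 21), (0, 26), (0, 29), (1, 16), (1, 17), (1, 22), (1, 23), (1, 24), (1, 25), (1, 30), (1, 31), (6, 16), (6, 17), (6, 22), (6, 23), (6, 24), (6, 25), (6, 30), (6, 31), (7, 18), (7, 21), (7, 26), (7, 29), (8, 18), (8, 21), (8, 26), (8, 29), (9, 16), (9, 17), (9, 22), (9, 23), (9, 24), (9, 25), (9, 30), (9, 31), (14, 16), (14, 17), (14, 22), (14, 23), (14, 24), (14, 25), (14, 30), (14, 31), (15, 18), (15, 21), (15, 26), (15, 29)]
Unfold 5 (reflect across v@16): 96 holes -> [(0, 2), (0, 5), (0, 10), (0, 13), (0, 18), (0, 21), (0, 26), (0, 29), (1, 0), (1, 1), (1, 6), (1, 7), (1, 8), (1, 9), (1, 14), (1, 15), (1, 16), (1, 17), (1, 22), (1, 23), (1, 24), (1, 25), (1, 30), (1, 31), (6, 0), (6, 1), (6, 6), (6, 7), (6, 8), (6, 9), (6, 14), (6, 15), (6, 16), (6, 17), (6, 22), (6, 23), (6, 24), (6, 25), (6, 30), (6, 31), (7, 2), (7, 5), (7, 10), (7, 13), (7, 18), (7, 21), (7, 26), (7, 29), (8, 2), (8, 5), (8, 10), (8, 13), (8, 18), (8, 21), (8, 26), (8, 29), (9, 0), (9, 1), (9, 6), (9, 7), (9, 8), (9, 9), (9, 14), (9, 15), (9, 16), (9, 17), (9, 22), (9, 23), (9, 24), (9, 25), (9, 30), (9, 31), (14, 0), (14, 1), (14, 6), (14, 7), (14, 8), (14, 9), (14, 14), (14, 15), (14, 16), (14, 17), (14, 22), (14, 23), (14, 24), (14, 25), (14, 30), (14, 31), (15, 2), (15, 5), (15, 10), (15, 13), (15, 18), (15, 21), (15, 26), (15, 29)]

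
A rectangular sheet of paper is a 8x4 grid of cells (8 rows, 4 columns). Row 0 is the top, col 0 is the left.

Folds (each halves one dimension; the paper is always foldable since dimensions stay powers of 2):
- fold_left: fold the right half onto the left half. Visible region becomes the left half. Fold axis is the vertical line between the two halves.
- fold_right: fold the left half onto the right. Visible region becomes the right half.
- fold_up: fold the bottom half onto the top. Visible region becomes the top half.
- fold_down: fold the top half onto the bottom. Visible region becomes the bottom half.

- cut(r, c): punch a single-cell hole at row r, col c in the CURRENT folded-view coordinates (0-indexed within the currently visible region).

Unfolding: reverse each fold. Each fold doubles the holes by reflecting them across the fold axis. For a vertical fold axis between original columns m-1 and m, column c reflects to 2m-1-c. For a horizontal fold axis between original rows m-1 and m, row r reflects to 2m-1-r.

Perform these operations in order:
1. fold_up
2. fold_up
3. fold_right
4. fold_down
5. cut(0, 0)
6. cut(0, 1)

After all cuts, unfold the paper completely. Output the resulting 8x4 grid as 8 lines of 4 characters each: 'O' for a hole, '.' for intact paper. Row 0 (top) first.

Op 1 fold_up: fold axis h@4; visible region now rows[0,4) x cols[0,4) = 4x4
Op 2 fold_up: fold axis h@2; visible region now rows[0,2) x cols[0,4) = 2x4
Op 3 fold_right: fold axis v@2; visible region now rows[0,2) x cols[2,4) = 2x2
Op 4 fold_down: fold axis h@1; visible region now rows[1,2) x cols[2,4) = 1x2
Op 5 cut(0, 0): punch at orig (1,2); cuts so far [(1, 2)]; region rows[1,2) x cols[2,4) = 1x2
Op 6 cut(0, 1): punch at orig (1,3); cuts so far [(1, 2), (1, 3)]; region rows[1,2) x cols[2,4) = 1x2
Unfold 1 (reflect across h@1): 4 holes -> [(0, 2), (0, 3), (1, 2), (1, 3)]
Unfold 2 (reflect across v@2): 8 holes -> [(0, 0), (0, 1), (0, 2), (0, 3), (1, 0), (1, 1), (1, 2), (1, 3)]
Unfold 3 (reflect across h@2): 16 holes -> [(0, 0), (0, 1), (0, 2), (0, 3), (1, 0), (1, 1), (1, 2), (1, 3), (2, 0), (2, 1), (2, 2), (2, 3), (3, 0), (3, 1), (3, 2), (3, 3)]
Unfold 4 (reflect across h@4): 32 holes -> [(0, 0), (0, 1), (0, 2), (0, 3), (1, 0), (1, 1), (1, 2), (1, 3), (2, 0), (2, 1), (2, 2), (2, 3), (3, 0), (3, 1), (3, 2), (3, 3), (4, 0), (4, 1), (4, 2), (4, 3), (5, 0), (5, 1), (5, 2), (5, 3), (6, 0), (6, 1), (6, 2), (6, 3), (7, 0), (7, 1), (7, 2), (7, 3)]

Answer: OOOO
OOOO
OOOO
OOOO
OOOO
OOOO
OOOO
OOOO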